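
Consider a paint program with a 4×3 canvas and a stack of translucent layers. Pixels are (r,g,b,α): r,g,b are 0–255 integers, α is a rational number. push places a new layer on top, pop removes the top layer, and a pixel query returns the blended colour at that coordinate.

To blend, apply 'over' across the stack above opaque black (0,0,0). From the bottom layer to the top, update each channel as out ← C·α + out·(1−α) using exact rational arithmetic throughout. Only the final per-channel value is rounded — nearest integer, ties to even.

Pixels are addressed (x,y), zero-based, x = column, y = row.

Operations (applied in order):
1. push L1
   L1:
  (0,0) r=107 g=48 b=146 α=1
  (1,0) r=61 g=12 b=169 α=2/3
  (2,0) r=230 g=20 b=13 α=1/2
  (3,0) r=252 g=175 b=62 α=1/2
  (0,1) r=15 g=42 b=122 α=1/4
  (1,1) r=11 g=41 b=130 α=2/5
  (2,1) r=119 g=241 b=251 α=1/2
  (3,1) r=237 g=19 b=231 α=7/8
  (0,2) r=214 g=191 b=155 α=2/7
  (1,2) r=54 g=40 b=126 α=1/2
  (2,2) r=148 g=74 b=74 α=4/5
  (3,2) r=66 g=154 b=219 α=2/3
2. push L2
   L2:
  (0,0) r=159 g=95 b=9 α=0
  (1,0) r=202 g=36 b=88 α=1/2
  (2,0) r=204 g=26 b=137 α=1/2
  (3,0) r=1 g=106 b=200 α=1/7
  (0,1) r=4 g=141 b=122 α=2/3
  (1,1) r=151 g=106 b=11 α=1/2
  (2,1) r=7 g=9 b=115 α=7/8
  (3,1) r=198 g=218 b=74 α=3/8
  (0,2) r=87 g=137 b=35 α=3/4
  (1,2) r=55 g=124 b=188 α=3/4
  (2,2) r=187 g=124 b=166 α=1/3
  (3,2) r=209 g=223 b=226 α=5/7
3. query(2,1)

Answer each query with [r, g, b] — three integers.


at x=2,y=1 over L1,L2:
L1 α=1/2: [119/2, 241/2, 251/2]
L2 α=7/8: [217/16, 367/16, 1861/16]
rounded: [14, 23, 116]


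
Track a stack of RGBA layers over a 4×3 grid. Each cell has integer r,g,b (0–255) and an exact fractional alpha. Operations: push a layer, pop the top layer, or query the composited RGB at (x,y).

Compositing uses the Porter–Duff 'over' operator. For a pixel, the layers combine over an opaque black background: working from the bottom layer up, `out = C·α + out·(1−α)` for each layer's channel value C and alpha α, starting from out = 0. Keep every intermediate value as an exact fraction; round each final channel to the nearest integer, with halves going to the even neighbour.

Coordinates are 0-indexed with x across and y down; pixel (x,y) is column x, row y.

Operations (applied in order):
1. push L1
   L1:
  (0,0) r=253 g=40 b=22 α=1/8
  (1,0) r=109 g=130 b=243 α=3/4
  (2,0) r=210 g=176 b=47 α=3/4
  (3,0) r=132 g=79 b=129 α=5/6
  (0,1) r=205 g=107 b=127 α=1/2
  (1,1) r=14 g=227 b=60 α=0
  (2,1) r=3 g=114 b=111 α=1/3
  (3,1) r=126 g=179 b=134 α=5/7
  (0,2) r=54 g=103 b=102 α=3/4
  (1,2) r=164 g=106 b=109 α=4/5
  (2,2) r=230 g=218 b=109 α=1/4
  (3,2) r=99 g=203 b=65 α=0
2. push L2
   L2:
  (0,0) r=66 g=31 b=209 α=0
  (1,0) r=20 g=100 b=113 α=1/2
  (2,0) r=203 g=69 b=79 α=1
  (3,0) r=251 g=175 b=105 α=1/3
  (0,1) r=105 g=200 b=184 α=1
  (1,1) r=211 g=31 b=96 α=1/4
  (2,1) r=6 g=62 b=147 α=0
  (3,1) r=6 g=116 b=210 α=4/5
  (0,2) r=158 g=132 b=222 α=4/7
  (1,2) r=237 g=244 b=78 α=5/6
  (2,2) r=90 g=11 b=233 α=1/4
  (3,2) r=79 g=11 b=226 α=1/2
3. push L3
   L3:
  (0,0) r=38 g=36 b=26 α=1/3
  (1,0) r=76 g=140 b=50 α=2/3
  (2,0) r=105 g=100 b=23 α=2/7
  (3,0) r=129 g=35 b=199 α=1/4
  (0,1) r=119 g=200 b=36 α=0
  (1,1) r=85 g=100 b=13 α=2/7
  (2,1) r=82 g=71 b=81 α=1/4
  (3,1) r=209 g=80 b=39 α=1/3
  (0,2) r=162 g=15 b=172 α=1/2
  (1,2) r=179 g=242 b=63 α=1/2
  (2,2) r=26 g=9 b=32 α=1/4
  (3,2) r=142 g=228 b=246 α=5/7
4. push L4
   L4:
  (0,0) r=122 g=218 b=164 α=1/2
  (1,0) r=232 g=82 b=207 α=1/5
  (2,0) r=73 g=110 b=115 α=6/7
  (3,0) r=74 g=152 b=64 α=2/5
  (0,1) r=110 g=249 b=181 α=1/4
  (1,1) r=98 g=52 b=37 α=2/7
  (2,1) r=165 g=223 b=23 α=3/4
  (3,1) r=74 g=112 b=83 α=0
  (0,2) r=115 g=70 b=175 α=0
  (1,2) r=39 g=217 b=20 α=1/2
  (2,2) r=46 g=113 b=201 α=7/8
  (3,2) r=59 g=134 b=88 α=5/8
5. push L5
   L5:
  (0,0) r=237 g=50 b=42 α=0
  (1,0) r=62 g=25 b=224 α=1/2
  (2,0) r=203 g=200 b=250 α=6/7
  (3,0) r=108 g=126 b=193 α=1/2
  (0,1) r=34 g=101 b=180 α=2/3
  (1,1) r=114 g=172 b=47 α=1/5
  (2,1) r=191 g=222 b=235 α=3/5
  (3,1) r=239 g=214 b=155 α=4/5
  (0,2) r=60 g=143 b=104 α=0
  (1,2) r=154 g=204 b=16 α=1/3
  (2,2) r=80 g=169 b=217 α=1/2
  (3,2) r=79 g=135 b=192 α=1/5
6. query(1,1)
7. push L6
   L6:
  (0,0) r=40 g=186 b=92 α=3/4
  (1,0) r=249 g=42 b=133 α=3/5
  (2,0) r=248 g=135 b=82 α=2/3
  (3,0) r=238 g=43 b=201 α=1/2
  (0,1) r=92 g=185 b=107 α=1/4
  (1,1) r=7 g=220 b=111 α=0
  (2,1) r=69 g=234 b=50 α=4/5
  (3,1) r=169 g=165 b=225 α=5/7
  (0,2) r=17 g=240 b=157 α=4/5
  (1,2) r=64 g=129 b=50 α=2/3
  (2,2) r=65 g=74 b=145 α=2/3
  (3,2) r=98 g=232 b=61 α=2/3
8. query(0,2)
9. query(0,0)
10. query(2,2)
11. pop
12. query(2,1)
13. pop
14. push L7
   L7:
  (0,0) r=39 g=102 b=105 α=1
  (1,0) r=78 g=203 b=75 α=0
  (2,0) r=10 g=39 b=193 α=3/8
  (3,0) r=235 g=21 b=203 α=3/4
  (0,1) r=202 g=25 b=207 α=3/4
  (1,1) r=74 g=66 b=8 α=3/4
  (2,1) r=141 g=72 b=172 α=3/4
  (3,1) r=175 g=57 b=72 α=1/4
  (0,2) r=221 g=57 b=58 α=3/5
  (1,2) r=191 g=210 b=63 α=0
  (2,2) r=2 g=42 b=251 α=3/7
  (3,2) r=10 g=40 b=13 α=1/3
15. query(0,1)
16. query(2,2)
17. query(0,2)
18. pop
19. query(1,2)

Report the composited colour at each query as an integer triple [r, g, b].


query (1,1) [L1,L2,L3,L4,L5] — begin 0,0,0
L1 α=0: [0, 0, 0]
L2 α=1/4: [211/4, 31/4, 24]
L3 α=2/7: [1735/28, 955/28, 146/7]
L4 α=2/7: [14163/196, 7687/196, 1248/49]
L5 α=1/5: [19749/245, 3223/49, 1459/49]
= [81, 66, 30]

(0,2) stack=L1,L2,L3,L4,L5,L6; from [0,0,0]:
after L1 α=3/4: [81/2, 309/4, 153/2]
after L2 α=4/7: [1507/14, 3039/28, 2235/14]
after L3 α=1/2: [3775/28, 3459/56, 4643/28]
after L4 α=0: [3775/28, 3459/56, 4643/28]
after L5 α=0: [3775/28, 3459/56, 4643/28]
after L6 α=4/5: [5679/140, 57219/280, 22227/140]
= [41, 204, 159]

query (0,0) [L1,L2,L3,L4,L5,L6] — begin 0,0,0
after L1 α=1/8: [253/8, 5, 11/4]
after L2 α=0: [253/8, 5, 11/4]
after L3 α=1/3: [135/4, 46/3, 21/2]
after L4 α=1/2: [623/8, 350/3, 349/4]
after L5 α=0: [623/8, 350/3, 349/4]
after L6 α=3/4: [1583/32, 506/3, 1453/16]
= [49, 169, 91]

query (2,2) [L1,L2,L3,L4,L5,L6] — begin 0,0,0
after L1 α=1/4: [115/2, 109/2, 109/4]
after L2 α=1/4: [525/8, 349/8, 1259/16]
after L3 α=1/4: [1783/32, 1119/32, 4289/64]
after L4 α=7/8: [12087/256, 26431/256, 94337/512]
after L5 α=1/2: [32567/512, 69695/512, 205441/1024]
after L6 α=2/3: [99127/1536, 145471/1536, 167467/1024]
= [65, 95, 164]

(2,1) stack=L1,L2,L3,L4,L5; from [0,0,0]:
L1 α=1/3: [1, 38, 37]
L2 α=0: [1, 38, 37]
L3 α=1/4: [85/4, 185/4, 48]
L4 α=3/4: [2065/16, 2861/16, 117/4]
L5 α=3/5: [6649/40, 8189/40, 1527/10]
rounded: [166, 205, 153]

(0,1) stack=L1,L2,L3,L4,L7; from [0,0,0]:
L1 α=1/2: [205/2, 107/2, 127/2]
L2 α=1: [105, 200, 184]
L3 α=0: [105, 200, 184]
L4 α=1/4: [425/4, 849/4, 733/4]
L7 α=3/4: [2849/16, 1149/16, 3217/16]
→ [178, 72, 201]

at x=2,y=2 over L1,L2,L3,L4,L7:
+L1 (α=1/4) → [115/2, 109/2, 109/4]
+L2 (α=1/4) → [525/8, 349/8, 1259/16]
+L3 (α=1/4) → [1783/32, 1119/32, 4289/64]
+L4 (α=7/8) → [12087/256, 26431/256, 94337/512]
+L7 (α=3/7) → [12471/448, 34495/448, 190721/896]
→ [28, 77, 213]

query (0,2) [L1,L2,L3,L4,L7] — begin 0,0,0
+L1 (α=3/4) → [81/2, 309/4, 153/2]
+L2 (α=4/7) → [1507/14, 3039/28, 2235/14]
+L3 (α=1/2) → [3775/28, 3459/56, 4643/28]
+L4 (α=0) → [3775/28, 3459/56, 4643/28]
+L7 (α=3/5) → [13057/70, 8247/140, 7079/70]
= [187, 59, 101]

at x=1,y=2 over L1,L2,L3,L4:
+L1 (α=4/5) → [656/5, 424/5, 436/5]
+L2 (α=5/6) → [6581/30, 3262/15, 1193/15]
+L3 (α=1/2) → [11951/60, 3446/15, 1069/15]
+L4 (α=1/2) → [14291/120, 6701/30, 1369/30]
→ [119, 223, 46]


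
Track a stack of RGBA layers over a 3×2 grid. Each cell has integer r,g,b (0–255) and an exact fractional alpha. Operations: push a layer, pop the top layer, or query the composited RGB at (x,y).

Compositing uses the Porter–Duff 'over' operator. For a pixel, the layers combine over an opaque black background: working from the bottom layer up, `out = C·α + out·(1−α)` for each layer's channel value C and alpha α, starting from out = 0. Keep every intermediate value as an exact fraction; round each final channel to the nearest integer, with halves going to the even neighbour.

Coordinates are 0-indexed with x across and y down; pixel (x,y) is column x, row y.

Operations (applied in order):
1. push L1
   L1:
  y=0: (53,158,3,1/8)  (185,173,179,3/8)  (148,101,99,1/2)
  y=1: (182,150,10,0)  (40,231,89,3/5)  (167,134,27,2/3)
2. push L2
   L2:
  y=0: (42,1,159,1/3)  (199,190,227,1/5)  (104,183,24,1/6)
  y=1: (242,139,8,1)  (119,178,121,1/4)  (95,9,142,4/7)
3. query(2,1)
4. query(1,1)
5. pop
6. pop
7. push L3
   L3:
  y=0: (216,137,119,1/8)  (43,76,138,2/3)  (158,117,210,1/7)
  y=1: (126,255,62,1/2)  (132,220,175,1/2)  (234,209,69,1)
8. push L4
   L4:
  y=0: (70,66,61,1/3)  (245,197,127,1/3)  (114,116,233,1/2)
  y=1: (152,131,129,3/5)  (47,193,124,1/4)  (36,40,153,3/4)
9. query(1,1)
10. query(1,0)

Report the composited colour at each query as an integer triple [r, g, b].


at x=2,y=1 over L1,L2:
L1 α=2/3: [334/3, 268/3, 18]
L2 α=4/7: [102, 304/7, 622/7]
→ [102, 43, 89]

(1,1) stack=L1,L2; from [0,0,0]:
L1 α=3/5: [24, 693/5, 267/5]
L2 α=1/4: [191/4, 2969/20, 703/10]
rounded: [48, 148, 70]

(1,1) stack=L3,L4; from [0,0,0]:
after L3 α=1/2: [66, 110, 175/2]
after L4 α=1/4: [245/4, 523/4, 773/8]
→ [61, 131, 97]

(1,0) stack=L3,L4; from [0,0,0]:
after L3 α=2/3: [86/3, 152/3, 92]
after L4 α=1/3: [907/9, 895/9, 311/3]
→ [101, 99, 104]


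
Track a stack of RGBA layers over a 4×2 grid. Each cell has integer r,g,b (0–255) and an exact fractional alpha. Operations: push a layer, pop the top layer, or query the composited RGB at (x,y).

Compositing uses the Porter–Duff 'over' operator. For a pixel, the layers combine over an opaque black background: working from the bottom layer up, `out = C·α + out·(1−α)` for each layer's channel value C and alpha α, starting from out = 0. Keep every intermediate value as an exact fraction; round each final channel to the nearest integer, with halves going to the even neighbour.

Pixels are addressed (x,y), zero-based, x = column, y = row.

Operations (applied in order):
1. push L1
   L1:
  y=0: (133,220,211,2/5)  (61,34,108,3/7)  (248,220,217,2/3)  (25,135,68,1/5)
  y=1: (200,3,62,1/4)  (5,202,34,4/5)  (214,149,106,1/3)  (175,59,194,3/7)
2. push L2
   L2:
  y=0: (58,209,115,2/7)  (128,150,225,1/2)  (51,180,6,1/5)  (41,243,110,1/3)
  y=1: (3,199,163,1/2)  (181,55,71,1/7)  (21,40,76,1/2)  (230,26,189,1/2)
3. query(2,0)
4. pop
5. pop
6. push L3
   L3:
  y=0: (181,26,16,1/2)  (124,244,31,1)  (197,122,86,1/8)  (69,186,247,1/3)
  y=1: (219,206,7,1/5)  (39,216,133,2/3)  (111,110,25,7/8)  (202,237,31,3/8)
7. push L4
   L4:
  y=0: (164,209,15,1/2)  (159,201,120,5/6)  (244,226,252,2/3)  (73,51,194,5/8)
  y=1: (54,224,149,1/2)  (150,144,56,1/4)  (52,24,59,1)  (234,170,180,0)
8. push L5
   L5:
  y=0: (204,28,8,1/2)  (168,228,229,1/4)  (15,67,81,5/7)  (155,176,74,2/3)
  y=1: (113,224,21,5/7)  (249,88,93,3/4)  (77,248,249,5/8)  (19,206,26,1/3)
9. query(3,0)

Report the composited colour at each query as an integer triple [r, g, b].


query (2,0) [L1,L2] — begin 0,0,0
after L1 α=2/3: [496/3, 440/3, 434/3]
after L2 α=1/5: [2137/15, 460/3, 1754/15]
= [142, 153, 117]

query (3,0) [L3,L4,L5] — begin 0,0,0
L3 α=1/3: [23, 62, 247/3]
L4 α=5/8: [217/4, 441/8, 1217/8]
L5 α=2/3: [1457/12, 3257/24, 2401/24]
rounded: [121, 136, 100]


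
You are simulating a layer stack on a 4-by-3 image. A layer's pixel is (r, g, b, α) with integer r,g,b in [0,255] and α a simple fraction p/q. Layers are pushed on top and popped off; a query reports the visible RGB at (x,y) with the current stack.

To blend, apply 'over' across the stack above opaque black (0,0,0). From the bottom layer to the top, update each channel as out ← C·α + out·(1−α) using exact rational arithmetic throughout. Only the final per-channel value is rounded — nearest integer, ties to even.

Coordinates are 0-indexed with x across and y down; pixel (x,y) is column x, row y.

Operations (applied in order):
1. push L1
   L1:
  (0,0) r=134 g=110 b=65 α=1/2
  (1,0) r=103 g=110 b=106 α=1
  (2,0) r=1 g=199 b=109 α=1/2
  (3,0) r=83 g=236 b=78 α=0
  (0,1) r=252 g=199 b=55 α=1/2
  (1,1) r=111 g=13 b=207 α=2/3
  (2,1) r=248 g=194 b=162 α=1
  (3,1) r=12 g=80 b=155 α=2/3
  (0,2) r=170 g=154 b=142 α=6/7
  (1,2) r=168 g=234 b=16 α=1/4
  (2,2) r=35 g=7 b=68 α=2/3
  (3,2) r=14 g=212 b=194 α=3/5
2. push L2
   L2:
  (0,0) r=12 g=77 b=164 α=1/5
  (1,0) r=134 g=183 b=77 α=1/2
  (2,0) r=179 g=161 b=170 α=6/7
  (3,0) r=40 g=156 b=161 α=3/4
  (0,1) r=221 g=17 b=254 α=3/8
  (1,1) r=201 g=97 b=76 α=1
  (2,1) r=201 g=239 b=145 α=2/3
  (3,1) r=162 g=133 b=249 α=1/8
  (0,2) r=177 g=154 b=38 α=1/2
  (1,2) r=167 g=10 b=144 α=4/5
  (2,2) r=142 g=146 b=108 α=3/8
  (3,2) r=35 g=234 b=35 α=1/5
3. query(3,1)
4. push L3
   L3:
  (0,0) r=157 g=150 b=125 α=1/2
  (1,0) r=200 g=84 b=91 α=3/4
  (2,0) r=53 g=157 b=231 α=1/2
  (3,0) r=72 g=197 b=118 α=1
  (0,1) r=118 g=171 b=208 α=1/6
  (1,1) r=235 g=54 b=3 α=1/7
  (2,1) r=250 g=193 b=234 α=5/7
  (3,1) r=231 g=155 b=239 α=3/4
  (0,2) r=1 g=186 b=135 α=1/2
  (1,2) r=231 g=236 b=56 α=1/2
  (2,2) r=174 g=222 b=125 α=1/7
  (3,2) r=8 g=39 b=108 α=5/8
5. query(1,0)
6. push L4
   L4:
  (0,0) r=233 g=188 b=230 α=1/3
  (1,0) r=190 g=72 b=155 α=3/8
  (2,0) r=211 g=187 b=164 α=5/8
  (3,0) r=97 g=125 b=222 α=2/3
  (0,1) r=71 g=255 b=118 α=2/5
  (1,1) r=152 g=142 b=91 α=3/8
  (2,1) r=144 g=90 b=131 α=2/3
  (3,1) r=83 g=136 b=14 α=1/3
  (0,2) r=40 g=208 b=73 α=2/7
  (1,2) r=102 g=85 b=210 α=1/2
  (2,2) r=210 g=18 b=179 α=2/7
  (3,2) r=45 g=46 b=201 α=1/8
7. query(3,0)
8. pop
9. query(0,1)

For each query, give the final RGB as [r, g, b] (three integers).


at x=3,y=1 over L1,L2:
L1 α=2/3: [8, 160/3, 310/3]
L2 α=1/8: [109/4, 1519/24, 2917/24]
rounded: [27, 63, 122]

query (1,0) [L1,L2,L3] — begin 0,0,0
+L1 (α=1) → [103, 110, 106]
+L2 (α=1/2) → [237/2, 293/2, 183/2]
+L3 (α=3/4) → [1437/8, 797/8, 729/8]
rounded: [180, 100, 91]

(3,0) stack=L1,L2,L3,L4; from [0,0,0]:
L1 α=0: [0, 0, 0]
L2 α=3/4: [30, 117, 483/4]
L3 α=1: [72, 197, 118]
L4 α=2/3: [266/3, 149, 562/3]
rounded: [89, 149, 187]

query (0,1) [L1,L2,L3] — begin 0,0,0
after L1 α=1/2: [126, 199/2, 55/2]
after L2 α=3/8: [1293/8, 1097/16, 1799/16]
after L3 α=1/6: [7409/48, 8221/96, 12323/96]
→ [154, 86, 128]


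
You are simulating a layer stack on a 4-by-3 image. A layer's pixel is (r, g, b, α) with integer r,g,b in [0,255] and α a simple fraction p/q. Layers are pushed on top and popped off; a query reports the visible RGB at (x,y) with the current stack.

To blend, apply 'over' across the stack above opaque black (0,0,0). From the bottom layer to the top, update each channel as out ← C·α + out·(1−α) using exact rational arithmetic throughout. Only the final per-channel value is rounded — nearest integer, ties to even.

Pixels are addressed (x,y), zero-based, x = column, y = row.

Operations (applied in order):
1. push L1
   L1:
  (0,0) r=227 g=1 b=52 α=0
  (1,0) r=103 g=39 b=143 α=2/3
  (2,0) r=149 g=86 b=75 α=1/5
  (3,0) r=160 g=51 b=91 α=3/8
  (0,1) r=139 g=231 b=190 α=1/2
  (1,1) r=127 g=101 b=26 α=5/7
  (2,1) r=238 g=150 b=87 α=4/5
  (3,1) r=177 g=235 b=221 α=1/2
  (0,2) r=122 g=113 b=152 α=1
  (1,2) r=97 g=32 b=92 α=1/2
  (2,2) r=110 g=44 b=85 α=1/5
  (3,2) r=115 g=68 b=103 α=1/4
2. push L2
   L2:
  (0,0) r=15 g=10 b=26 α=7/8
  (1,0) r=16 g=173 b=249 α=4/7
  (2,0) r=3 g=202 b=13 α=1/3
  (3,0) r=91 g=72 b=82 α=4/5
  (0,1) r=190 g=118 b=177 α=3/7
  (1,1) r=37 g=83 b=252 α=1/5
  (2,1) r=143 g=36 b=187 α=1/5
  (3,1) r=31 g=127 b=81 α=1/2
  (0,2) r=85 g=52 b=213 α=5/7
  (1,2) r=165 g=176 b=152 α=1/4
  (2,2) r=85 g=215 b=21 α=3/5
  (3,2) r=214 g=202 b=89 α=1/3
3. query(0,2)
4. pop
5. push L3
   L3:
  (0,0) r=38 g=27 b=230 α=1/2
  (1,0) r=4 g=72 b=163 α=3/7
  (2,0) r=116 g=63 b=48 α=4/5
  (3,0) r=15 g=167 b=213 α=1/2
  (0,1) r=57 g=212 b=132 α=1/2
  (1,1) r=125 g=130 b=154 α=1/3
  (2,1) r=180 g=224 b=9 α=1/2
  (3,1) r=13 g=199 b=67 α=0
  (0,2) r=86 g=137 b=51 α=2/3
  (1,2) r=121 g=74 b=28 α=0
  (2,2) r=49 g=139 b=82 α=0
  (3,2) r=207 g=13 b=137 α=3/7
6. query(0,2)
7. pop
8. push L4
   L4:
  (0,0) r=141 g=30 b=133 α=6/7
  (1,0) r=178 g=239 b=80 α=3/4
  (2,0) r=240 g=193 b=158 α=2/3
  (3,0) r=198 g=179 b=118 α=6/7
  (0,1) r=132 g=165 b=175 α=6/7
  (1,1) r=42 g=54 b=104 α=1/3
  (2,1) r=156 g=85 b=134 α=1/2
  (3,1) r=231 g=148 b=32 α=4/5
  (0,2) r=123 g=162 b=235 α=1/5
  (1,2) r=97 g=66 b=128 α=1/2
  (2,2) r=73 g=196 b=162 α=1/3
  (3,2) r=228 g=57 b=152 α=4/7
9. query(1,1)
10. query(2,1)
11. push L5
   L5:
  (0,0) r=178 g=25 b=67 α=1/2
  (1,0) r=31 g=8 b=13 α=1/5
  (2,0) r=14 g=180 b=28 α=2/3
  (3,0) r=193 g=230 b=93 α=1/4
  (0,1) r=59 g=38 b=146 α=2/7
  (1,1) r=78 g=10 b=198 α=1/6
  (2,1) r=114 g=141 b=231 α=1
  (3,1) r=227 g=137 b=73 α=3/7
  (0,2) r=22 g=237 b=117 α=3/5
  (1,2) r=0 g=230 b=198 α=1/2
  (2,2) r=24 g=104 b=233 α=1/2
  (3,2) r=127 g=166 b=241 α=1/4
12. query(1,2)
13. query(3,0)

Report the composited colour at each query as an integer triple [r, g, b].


query (0,2) [L1,L2] — begin 0,0,0
after L1 α=1: [122, 113, 152]
after L2 α=5/7: [669/7, 486/7, 1369/7]
→ [96, 69, 196]

query (0,2) [L1,L3] — begin 0,0,0
+L1 (α=1) → [122, 113, 152]
+L3 (α=2/3) → [98, 129, 254/3]
rounded: [98, 129, 85]

at x=1,y=1 over L1,L4:
after L1 α=5/7: [635/7, 505/7, 130/7]
after L4 α=1/3: [1564/21, 1388/21, 988/21]
= [74, 66, 47]

(2,1) stack=L1,L4; from [0,0,0]:
L1 α=4/5: [952/5, 120, 348/5]
L4 α=1/2: [866/5, 205/2, 509/5]
rounded: [173, 102, 102]

(1,2) stack=L1,L4,L5; from [0,0,0]:
L1 α=1/2: [97/2, 16, 46]
L4 α=1/2: [291/4, 41, 87]
L5 α=1/2: [291/8, 271/2, 285/2]
rounded: [36, 136, 142]

(3,0) stack=L1,L4,L5; from [0,0,0]:
after L1 α=3/8: [60, 153/8, 273/8]
after L4 α=6/7: [1248/7, 8745/56, 5937/56]
after L5 α=1/4: [5095/28, 39115/224, 23019/224]
→ [182, 175, 103]


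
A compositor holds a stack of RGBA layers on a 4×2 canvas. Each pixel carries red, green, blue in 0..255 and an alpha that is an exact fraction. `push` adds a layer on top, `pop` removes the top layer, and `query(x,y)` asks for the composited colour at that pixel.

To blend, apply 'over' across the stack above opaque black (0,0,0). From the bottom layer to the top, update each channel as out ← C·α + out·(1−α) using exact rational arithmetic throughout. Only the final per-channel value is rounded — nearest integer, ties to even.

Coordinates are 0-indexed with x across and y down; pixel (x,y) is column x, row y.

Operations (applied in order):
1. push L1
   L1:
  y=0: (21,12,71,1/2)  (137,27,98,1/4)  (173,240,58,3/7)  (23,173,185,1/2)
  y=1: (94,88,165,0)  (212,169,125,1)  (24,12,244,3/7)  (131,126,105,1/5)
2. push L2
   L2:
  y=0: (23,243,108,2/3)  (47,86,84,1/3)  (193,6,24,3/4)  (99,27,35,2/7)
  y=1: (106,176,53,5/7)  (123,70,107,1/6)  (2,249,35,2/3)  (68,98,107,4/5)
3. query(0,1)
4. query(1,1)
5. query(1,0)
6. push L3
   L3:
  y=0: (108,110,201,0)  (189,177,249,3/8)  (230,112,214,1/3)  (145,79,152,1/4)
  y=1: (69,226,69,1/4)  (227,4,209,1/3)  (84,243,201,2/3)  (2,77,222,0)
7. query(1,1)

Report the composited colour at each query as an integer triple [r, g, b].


query (0,1) [L1,L2] — begin 0,0,0
+L1 (α=0) → [0, 0, 0]
+L2 (α=5/7) → [530/7, 880/7, 265/7]
rounded: [76, 126, 38]

at x=1,y=1 over L1,L2:
L1 α=1: [212, 169, 125]
L2 α=1/6: [1183/6, 305/2, 122]
= [197, 152, 122]

query (1,0) [L1,L2] — begin 0,0,0
L1 α=1/4: [137/4, 27/4, 49/2]
L2 α=1/3: [77/2, 199/6, 133/3]
= [38, 33, 44]

(1,1) stack=L1,L2,L3; from [0,0,0]:
+L1 (α=1) → [212, 169, 125]
+L2 (α=1/6) → [1183/6, 305/2, 122]
+L3 (α=1/3) → [1864/9, 103, 151]
= [207, 103, 151]


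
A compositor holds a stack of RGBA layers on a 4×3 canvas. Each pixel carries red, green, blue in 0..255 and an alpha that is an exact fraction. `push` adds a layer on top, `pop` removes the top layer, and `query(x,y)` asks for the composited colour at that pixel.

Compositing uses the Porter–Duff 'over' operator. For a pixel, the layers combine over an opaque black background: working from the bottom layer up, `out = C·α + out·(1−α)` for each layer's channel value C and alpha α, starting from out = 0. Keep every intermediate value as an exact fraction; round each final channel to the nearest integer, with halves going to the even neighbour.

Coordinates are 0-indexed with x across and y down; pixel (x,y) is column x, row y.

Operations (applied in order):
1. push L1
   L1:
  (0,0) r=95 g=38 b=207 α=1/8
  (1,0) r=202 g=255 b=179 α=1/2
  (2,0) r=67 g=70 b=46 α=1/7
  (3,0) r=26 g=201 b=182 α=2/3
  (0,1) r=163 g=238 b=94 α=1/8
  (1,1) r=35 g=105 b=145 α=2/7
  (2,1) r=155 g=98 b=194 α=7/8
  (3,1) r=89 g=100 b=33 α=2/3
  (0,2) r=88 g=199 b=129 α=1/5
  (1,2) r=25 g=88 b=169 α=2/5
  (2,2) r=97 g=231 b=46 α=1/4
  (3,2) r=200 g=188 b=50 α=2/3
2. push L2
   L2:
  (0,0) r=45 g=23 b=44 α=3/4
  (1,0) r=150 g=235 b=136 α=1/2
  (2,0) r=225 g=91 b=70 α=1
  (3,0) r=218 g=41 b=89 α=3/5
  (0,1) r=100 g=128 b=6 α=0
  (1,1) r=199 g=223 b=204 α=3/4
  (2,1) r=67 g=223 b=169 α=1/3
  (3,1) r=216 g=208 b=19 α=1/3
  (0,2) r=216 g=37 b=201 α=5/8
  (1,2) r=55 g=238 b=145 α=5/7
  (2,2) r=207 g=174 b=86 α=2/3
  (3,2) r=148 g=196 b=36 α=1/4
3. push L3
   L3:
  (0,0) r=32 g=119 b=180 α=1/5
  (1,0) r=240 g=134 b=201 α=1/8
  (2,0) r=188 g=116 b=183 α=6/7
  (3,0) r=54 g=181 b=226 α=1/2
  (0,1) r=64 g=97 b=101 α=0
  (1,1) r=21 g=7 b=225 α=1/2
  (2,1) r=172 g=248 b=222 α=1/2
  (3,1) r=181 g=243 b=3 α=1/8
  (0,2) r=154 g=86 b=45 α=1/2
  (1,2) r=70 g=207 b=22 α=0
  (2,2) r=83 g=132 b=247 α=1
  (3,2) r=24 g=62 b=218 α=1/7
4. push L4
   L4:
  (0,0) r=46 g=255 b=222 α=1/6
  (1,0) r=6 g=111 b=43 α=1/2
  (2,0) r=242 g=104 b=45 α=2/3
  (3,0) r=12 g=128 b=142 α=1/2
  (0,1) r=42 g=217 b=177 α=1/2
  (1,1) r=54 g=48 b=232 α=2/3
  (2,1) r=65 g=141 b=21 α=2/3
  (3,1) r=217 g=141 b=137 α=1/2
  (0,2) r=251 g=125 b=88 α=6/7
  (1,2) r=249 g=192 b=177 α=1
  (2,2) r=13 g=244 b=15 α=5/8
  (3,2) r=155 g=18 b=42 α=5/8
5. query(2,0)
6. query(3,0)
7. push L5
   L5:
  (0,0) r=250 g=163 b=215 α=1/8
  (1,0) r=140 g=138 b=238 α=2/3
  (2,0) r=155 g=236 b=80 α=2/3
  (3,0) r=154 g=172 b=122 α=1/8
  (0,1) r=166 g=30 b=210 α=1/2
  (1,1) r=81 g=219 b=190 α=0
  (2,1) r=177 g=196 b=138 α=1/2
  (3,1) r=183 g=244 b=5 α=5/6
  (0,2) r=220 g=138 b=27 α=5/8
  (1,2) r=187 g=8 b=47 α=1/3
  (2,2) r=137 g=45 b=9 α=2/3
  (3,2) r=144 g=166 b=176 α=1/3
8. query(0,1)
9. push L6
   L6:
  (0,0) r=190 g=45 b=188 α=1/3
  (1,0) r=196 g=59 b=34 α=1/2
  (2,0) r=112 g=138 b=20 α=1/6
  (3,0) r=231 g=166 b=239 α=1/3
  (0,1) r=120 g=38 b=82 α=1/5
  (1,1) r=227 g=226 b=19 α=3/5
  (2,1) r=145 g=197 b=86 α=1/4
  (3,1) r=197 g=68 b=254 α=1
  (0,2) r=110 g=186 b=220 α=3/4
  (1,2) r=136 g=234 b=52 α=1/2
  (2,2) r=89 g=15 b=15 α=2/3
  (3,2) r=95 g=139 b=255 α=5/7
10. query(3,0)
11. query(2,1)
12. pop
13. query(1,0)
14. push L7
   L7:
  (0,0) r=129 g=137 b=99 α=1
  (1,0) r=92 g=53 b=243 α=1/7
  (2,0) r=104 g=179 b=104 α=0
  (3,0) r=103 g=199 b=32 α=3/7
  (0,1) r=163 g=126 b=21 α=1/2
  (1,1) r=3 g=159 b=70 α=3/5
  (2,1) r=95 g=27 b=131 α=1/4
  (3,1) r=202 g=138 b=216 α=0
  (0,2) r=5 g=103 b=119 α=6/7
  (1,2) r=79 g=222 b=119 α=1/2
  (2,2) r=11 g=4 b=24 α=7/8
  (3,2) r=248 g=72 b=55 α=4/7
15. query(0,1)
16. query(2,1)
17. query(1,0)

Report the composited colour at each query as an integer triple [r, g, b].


query (2,0) [L1,L2,L3,L4] — begin 0,0,0
+L1 (α=1/7) → [67/7, 10, 46/7]
+L2 (α=1) → [225, 91, 70]
+L3 (α=6/7) → [1353/7, 787/7, 1168/7]
+L4 (α=2/3) → [4741/21, 2243/21, 1798/21]
rounded: [226, 107, 86]

at x=3,y=0 over L1,L2,L3,L4:
after L1 α=2/3: [52/3, 134, 364/3]
after L2 α=3/5: [2066/15, 391/5, 1529/15]
after L3 α=1/2: [1438/15, 648/5, 4919/30]
after L4 α=1/2: [809/15, 644/5, 9179/60]
= [54, 129, 153]

query (0,1) [L1,L2,L3,L4,L5] — begin 0,0,0
L1 α=1/8: [163/8, 119/4, 47/4]
L2 α=0: [163/8, 119/4, 47/4]
L3 α=0: [163/8, 119/4, 47/4]
L4 α=1/2: [499/16, 987/8, 755/8]
L5 α=1/2: [3155/32, 1227/16, 2435/16]
→ [99, 77, 152]

(3,0) stack=L1,L2,L3,L4,L5,L6; from [0,0,0]:
L1 α=2/3: [52/3, 134, 364/3]
L2 α=3/5: [2066/15, 391/5, 1529/15]
L3 α=1/2: [1438/15, 648/5, 4919/30]
L4 α=1/2: [809/15, 644/5, 9179/60]
L5 α=1/8: [7973/120, 671/5, 71573/480]
L6 α=1/3: [21833/180, 724/5, 128933/720]
→ [121, 145, 179]

at x=2,y=1 over L1,L2,L3,L4,L5,L6:
after L1 α=7/8: [1085/8, 343/4, 679/4]
after L2 α=1/3: [451/4, 263/2, 339/2]
after L3 α=1/2: [1139/8, 759/4, 783/4]
after L4 α=2/3: [2179/24, 629/4, 317/4]
after L5 α=1/2: [6427/48, 1413/8, 869/8]
after L6 α=1/4: [8747/64, 5815/32, 3295/32]
rounded: [137, 182, 103]

query (1,0) [L1,L2,L3,L4,L5] — begin 0,0,0
after L1 α=1/2: [101, 255/2, 179/2]
after L2 α=1/2: [251/2, 725/4, 451/4]
after L3 α=1/8: [2237/16, 5611/32, 3961/32]
after L4 α=1/2: [2333/32, 9163/64, 5337/64]
after L5 α=2/3: [11293/96, 26827/192, 35801/192]
= [118, 140, 186]

query (0,1) [L1,L2,L3,L4,L5,L7] — begin 0,0,0
after L1 α=1/8: [163/8, 119/4, 47/4]
after L2 α=0: [163/8, 119/4, 47/4]
after L3 α=0: [163/8, 119/4, 47/4]
after L4 α=1/2: [499/16, 987/8, 755/8]
after L5 α=1/2: [3155/32, 1227/16, 2435/16]
after L7 α=1/2: [8371/64, 3243/32, 2771/32]
= [131, 101, 87]

at x=2,y=1 over L1,L2,L3,L4,L5,L7:
after L1 α=7/8: [1085/8, 343/4, 679/4]
after L2 α=1/3: [451/4, 263/2, 339/2]
after L3 α=1/2: [1139/8, 759/4, 783/4]
after L4 α=2/3: [2179/24, 629/4, 317/4]
after L5 α=1/2: [6427/48, 1413/8, 869/8]
after L7 α=1/4: [7947/64, 4455/32, 3655/32]
→ [124, 139, 114]

at x=1,y=0 over L1,L2,L3,L4,L5,L7:
L1 α=1/2: [101, 255/2, 179/2]
L2 α=1/2: [251/2, 725/4, 451/4]
L3 α=1/8: [2237/16, 5611/32, 3961/32]
L4 α=1/2: [2333/32, 9163/64, 5337/64]
L5 α=2/3: [11293/96, 26827/192, 35801/192]
L7 α=1/7: [12765/112, 28523/224, 43577/224]
rounded: [114, 127, 195]


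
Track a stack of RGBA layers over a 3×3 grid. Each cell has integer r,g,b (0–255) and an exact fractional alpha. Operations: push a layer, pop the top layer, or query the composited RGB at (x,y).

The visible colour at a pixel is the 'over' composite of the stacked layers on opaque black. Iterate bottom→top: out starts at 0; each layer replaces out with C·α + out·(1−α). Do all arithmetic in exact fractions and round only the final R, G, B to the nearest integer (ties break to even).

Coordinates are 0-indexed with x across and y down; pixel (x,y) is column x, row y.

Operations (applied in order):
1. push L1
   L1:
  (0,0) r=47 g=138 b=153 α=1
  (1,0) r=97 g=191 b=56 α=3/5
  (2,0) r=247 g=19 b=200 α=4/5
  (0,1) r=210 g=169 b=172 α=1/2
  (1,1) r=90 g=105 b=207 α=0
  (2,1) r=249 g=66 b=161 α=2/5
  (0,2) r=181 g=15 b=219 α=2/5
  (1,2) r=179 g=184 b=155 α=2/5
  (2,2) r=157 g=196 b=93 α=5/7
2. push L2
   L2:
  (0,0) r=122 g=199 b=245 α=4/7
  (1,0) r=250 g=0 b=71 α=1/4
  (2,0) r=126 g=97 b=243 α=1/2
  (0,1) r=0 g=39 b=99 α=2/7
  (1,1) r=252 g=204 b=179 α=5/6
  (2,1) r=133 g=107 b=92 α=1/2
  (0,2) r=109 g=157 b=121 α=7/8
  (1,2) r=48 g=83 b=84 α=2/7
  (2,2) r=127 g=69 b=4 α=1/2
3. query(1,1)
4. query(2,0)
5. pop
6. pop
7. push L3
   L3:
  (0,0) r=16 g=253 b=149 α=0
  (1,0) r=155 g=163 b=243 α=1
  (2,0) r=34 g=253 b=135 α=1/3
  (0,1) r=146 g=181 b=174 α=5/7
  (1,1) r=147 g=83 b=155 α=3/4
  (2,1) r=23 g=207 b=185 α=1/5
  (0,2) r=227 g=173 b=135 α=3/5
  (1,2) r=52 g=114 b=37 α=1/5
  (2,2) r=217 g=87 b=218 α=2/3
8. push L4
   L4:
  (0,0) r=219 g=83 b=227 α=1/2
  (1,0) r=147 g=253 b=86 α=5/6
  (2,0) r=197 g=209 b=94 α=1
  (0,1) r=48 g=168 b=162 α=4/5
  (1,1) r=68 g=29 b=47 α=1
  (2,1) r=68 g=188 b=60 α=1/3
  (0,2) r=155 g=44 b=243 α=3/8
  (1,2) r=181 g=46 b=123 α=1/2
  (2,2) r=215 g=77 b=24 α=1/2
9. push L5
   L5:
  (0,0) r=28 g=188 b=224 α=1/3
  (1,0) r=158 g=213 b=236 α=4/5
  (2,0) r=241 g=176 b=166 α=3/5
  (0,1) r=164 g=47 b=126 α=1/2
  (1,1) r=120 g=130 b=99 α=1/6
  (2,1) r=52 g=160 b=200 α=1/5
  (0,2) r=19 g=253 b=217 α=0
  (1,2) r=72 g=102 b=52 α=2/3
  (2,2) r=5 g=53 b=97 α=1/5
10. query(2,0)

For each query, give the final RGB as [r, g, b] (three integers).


at x=1,y=1 over L1,L2:
after L1 α=0: [0, 0, 0]
after L2 α=5/6: [210, 170, 895/6]
= [210, 170, 149]

(2,0) stack=L1,L2; from [0,0,0]:
L1 α=4/5: [988/5, 76/5, 160]
L2 α=1/2: [809/5, 561/10, 403/2]
→ [162, 56, 202]

query (2,0) [L3,L4,L5] — begin 0,0,0
after L3 α=1/3: [34/3, 253/3, 45]
after L4 α=1: [197, 209, 94]
after L5 α=3/5: [1117/5, 946/5, 686/5]
→ [223, 189, 137]


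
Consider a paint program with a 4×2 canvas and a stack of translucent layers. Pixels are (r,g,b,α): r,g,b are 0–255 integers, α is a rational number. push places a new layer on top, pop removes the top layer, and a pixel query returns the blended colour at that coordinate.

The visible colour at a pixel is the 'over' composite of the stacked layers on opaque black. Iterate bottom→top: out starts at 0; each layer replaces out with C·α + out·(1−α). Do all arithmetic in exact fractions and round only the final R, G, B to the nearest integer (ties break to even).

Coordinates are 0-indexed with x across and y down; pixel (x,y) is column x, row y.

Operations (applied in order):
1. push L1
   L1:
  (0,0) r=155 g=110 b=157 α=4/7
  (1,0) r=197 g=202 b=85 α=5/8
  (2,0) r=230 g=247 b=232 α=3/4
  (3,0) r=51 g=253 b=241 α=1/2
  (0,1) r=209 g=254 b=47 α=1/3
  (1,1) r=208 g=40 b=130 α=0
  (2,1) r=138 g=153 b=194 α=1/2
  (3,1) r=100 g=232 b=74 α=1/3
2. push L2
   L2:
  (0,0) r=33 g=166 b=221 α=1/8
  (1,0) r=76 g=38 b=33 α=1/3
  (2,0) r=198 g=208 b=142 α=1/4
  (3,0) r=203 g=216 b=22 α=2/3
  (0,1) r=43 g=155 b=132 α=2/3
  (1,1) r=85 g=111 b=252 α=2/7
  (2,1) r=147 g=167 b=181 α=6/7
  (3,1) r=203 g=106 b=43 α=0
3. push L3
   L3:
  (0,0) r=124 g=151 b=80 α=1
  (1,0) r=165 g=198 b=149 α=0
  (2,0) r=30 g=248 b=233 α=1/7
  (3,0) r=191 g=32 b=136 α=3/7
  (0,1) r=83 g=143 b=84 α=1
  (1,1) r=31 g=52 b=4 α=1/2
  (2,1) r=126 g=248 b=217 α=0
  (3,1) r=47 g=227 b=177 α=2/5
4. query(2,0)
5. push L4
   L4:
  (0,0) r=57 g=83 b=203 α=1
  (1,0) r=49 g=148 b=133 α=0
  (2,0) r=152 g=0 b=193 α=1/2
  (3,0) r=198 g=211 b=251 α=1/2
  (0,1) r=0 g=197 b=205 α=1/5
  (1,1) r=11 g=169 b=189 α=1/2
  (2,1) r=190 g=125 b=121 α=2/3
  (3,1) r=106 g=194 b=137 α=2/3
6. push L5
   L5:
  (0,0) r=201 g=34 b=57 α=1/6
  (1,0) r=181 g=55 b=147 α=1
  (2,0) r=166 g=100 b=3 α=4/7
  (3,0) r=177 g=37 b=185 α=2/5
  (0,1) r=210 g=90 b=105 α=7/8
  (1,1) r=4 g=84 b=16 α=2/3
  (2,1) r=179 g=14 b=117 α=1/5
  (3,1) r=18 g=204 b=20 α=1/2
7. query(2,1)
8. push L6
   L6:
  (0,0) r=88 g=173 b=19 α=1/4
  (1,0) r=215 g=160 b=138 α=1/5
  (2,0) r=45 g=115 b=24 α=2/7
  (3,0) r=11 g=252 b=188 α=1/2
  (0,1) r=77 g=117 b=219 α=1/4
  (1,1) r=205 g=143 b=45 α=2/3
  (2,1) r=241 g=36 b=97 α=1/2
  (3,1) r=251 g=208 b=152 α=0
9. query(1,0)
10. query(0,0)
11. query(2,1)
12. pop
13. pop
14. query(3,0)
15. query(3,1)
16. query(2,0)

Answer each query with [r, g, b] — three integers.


at x=2,y=0 over L1,L2,L3:
after L1 α=3/4: [345/2, 741/4, 174]
after L2 α=1/4: [1431/8, 3055/16, 166]
after L3 α=1/7: [4413/28, 11149/56, 1229/7]
rounded: [158, 199, 176]

query (2,1) [L1,L2,L3,L4,L5] — begin 0,0,0
+L1 (α=1/2) → [69, 153/2, 97]
+L2 (α=6/7) → [951/7, 2157/14, 169]
+L3 (α=0) → [951/7, 2157/14, 169]
+L4 (α=2/3) → [3611/21, 5657/42, 137]
+L5 (α=1/5) → [18203/105, 11608/105, 133]
= [173, 111, 133]

query (1,0) [L1,L2,L3,L4,L5,L6] — begin 0,0,0
+L1 (α=5/8) → [985/8, 505/4, 425/8]
+L2 (α=1/3) → [1289/12, 581/6, 557/12]
+L3 (α=0) → [1289/12, 581/6, 557/12]
+L4 (α=0) → [1289/12, 581/6, 557/12]
+L5 (α=1) → [181, 55, 147]
+L6 (α=1/5) → [939/5, 76, 726/5]
→ [188, 76, 145]

(0,0) stack=L1,L2,L3,L4,L5,L6; from [0,0,0]:
after L1 α=4/7: [620/7, 440/7, 628/7]
after L2 α=1/8: [653/8, 303/4, 849/8]
after L3 α=1: [124, 151, 80]
after L4 α=1: [57, 83, 203]
after L5 α=1/6: [81, 449/6, 536/3]
after L6 α=1/4: [331/4, 795/8, 555/4]
= [83, 99, 139]

query (2,1) [L1,L2,L3,L4,L5,L6] — begin 0,0,0
+L1 (α=1/2) → [69, 153/2, 97]
+L2 (α=6/7) → [951/7, 2157/14, 169]
+L3 (α=0) → [951/7, 2157/14, 169]
+L4 (α=2/3) → [3611/21, 5657/42, 137]
+L5 (α=1/5) → [18203/105, 11608/105, 133]
+L6 (α=1/2) → [21754/105, 7694/105, 115]
→ [207, 73, 115]

(3,0) stack=L1,L2,L3,L4; from [0,0,0]:
+L1 (α=1/2) → [51/2, 253/2, 241/2]
+L2 (α=2/3) → [863/6, 1117/6, 329/6]
+L3 (α=3/7) → [3445/21, 2522/21, 1882/21]
+L4 (α=1/2) → [7603/42, 6953/42, 7153/42]
→ [181, 166, 170]

at x=3,y=1 over L1,L2,L3,L4:
+L1 (α=1/3) → [100/3, 232/3, 74/3]
+L2 (α=0) → [100/3, 232/3, 74/3]
+L3 (α=2/5) → [194/5, 686/5, 428/5]
+L4 (α=2/3) → [418/5, 2626/15, 1798/15]
= [84, 175, 120]

at x=2,y=0 over L1,L2,L3,L4:
+L1 (α=3/4) → [345/2, 741/4, 174]
+L2 (α=1/4) → [1431/8, 3055/16, 166]
+L3 (α=1/7) → [4413/28, 11149/56, 1229/7]
+L4 (α=1/2) → [8669/56, 11149/112, 1290/7]
rounded: [155, 100, 184]


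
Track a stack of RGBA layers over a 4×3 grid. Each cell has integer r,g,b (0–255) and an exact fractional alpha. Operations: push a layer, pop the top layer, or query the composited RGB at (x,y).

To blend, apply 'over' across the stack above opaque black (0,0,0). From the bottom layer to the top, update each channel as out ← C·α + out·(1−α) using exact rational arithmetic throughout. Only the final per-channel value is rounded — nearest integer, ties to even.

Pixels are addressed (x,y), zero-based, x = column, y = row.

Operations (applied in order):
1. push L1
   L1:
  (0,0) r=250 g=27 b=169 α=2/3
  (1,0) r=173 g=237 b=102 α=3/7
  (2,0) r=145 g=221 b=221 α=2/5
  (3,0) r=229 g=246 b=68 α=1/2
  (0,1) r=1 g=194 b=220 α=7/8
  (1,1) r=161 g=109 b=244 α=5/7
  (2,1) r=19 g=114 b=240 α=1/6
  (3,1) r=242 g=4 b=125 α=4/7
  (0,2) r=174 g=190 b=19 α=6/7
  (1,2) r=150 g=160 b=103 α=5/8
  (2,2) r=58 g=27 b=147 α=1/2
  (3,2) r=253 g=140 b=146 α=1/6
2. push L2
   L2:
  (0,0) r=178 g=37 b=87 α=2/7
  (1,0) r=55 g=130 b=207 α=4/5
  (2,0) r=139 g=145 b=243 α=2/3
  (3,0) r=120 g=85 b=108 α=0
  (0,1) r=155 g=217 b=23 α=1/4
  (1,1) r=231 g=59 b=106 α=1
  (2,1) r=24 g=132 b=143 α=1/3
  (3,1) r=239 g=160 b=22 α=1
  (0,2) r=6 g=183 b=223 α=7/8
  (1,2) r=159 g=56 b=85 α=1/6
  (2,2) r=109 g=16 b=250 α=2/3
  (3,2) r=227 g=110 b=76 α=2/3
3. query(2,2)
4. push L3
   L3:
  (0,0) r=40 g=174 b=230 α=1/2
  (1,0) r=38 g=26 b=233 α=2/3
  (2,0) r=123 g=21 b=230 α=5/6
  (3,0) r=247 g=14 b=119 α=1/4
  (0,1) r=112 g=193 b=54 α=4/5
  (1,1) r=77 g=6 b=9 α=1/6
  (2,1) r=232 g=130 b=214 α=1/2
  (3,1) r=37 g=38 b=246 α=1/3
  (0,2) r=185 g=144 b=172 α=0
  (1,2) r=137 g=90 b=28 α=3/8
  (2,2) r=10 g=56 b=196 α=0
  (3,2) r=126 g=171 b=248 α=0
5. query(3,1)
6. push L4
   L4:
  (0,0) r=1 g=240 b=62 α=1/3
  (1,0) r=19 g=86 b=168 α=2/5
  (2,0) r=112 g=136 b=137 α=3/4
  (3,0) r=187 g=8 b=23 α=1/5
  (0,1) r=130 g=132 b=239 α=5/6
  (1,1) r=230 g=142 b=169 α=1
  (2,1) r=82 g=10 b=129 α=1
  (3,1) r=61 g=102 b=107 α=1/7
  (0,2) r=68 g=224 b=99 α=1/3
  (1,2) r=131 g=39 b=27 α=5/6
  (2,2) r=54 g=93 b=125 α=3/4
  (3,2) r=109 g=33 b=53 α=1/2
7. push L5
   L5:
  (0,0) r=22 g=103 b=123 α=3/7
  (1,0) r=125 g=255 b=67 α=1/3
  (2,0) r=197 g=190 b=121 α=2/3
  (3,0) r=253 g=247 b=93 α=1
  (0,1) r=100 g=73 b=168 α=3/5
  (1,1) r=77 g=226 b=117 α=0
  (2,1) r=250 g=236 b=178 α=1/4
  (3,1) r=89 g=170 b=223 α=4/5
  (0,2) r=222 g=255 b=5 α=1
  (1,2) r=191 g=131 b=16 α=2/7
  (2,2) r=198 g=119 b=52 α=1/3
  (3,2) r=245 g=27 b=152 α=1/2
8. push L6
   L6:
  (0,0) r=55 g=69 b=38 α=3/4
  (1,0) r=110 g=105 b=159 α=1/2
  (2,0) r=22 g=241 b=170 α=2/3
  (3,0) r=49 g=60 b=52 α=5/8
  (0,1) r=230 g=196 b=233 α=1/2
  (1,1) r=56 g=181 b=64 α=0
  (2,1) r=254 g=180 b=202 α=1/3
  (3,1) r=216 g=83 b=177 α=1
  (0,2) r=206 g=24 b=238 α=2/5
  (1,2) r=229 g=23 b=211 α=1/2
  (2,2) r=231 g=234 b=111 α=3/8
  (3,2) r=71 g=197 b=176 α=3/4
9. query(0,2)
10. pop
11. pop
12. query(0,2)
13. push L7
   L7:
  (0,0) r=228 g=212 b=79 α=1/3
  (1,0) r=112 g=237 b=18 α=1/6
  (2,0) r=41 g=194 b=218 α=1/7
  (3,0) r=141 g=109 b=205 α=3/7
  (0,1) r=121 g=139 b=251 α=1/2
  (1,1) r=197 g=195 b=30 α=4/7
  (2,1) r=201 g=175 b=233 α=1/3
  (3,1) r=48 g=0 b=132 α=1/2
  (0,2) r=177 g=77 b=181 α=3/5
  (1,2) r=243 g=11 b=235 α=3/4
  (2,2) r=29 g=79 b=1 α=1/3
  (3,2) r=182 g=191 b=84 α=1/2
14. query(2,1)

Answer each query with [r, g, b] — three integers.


at x=2,y=2 over L1,L2:
L1 α=1/2: [29, 27/2, 147/2]
L2 α=2/3: [247/3, 91/6, 1147/6]
rounded: [82, 15, 191]

at x=3,y=1 over L1,L2,L3:
+L1 (α=4/7) → [968/7, 16/7, 500/7]
+L2 (α=1) → [239, 160, 22]
+L3 (α=1/3) → [515/3, 358/3, 290/3]
= [172, 119, 97]

at x=0,y=2 over L1,L2,L3,L4,L5,L6:
L1 α=6/7: [1044/7, 1140/7, 114/7]
L2 α=7/8: [669/28, 10107/56, 11041/56]
L3 α=0: [669/28, 10107/56, 11041/56]
L4 α=1/3: [1621/42, 16379/84, 13813/84]
L5 α=1: [222, 255, 5]
L6 α=2/5: [1078/5, 813/5, 491/5]
→ [216, 163, 98]

(0,2) stack=L1,L2,L3,L4; from [0,0,0]:
L1 α=6/7: [1044/7, 1140/7, 114/7]
L2 α=7/8: [669/28, 10107/56, 11041/56]
L3 α=0: [669/28, 10107/56, 11041/56]
L4 α=1/3: [1621/42, 16379/84, 13813/84]
= [39, 195, 164]

at x=2,y=1 over L1,L2,L3,L4,L7:
L1 α=1/6: [19/6, 19, 40]
L2 α=1/3: [91/9, 170/3, 223/3]
L3 α=1/2: [2179/18, 280/3, 865/6]
L4 α=1: [82, 10, 129]
L7 α=1/3: [365/3, 65, 491/3]
→ [122, 65, 164]


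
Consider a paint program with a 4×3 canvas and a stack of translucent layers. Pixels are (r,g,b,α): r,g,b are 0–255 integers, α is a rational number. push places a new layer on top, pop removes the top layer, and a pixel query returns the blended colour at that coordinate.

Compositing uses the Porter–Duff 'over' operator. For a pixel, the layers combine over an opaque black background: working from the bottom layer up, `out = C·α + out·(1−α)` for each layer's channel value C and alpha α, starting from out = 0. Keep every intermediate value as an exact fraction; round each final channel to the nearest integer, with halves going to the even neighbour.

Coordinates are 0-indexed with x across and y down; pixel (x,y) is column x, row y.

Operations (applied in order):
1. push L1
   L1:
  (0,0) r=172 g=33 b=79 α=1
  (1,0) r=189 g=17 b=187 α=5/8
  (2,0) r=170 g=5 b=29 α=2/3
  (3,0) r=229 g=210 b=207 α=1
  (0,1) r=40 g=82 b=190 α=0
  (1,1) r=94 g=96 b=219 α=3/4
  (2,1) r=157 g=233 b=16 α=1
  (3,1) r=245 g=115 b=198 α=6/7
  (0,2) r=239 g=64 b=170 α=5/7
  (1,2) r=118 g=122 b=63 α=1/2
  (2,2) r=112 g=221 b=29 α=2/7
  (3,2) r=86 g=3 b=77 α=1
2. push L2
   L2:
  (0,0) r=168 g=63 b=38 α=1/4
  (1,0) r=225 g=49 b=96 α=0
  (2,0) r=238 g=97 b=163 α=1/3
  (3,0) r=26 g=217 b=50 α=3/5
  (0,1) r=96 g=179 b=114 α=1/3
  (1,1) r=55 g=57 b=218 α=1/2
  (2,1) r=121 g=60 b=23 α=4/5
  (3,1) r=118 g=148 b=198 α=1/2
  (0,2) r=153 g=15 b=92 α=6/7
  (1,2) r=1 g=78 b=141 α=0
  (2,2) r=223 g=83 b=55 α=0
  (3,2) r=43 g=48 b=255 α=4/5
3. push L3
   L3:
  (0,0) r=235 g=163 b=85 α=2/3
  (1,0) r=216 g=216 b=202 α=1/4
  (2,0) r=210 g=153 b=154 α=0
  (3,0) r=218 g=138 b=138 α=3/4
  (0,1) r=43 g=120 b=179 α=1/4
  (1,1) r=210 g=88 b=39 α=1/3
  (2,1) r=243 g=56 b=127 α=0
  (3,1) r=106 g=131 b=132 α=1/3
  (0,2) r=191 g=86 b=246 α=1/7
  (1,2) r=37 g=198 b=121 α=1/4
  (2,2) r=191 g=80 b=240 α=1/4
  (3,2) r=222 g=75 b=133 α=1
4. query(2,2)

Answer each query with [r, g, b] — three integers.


(2,2) stack=L1,L2,L3; from [0,0,0]:
after L1 α=2/7: [32, 442/7, 58/7]
after L2 α=0: [32, 442/7, 58/7]
after L3 α=1/4: [287/4, 943/14, 927/14]
= [72, 67, 66]


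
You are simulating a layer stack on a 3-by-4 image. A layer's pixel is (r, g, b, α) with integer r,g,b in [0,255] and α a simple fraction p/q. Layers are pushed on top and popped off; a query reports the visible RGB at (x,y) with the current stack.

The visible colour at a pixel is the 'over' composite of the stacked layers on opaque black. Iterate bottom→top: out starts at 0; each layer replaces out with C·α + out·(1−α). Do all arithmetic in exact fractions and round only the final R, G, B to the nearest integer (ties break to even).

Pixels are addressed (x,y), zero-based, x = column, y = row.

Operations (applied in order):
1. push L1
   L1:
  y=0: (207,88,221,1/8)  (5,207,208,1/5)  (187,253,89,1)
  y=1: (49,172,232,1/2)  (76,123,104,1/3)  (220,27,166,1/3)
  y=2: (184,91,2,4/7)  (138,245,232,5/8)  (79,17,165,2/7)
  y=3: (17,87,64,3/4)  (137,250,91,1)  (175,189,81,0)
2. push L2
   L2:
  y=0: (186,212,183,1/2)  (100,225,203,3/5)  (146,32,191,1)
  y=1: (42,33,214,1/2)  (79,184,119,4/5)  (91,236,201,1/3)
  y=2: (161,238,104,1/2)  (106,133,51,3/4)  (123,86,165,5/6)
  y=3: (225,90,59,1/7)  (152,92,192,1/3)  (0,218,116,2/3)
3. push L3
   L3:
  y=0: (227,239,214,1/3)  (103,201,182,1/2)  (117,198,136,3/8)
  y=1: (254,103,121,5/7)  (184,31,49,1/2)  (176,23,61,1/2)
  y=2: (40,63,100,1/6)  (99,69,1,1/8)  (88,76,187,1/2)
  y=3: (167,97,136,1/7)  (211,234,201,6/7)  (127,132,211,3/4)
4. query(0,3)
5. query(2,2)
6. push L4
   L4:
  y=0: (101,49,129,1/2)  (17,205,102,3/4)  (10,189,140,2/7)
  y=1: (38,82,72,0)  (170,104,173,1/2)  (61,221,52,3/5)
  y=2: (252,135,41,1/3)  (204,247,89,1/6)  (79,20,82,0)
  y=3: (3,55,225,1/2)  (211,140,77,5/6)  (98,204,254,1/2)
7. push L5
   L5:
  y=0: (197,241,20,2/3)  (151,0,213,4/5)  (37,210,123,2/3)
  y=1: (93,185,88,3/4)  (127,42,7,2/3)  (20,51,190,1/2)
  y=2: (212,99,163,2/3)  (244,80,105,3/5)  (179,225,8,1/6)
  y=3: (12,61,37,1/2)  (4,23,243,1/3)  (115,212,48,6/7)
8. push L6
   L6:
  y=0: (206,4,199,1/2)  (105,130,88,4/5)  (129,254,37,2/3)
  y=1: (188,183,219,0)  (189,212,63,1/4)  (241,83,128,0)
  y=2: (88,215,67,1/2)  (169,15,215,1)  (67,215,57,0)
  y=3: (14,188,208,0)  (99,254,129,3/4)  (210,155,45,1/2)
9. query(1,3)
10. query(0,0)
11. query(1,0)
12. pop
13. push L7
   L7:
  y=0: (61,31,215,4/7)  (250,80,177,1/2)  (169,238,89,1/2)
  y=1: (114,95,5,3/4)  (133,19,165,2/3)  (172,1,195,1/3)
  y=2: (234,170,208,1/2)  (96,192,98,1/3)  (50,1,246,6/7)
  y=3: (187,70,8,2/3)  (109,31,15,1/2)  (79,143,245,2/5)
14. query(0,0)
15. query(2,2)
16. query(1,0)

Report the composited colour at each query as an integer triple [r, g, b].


at x=0,y=3 over L1,L2,L3:
L1 α=3/4: [51/4, 261/4, 48]
L2 α=1/7: [603/14, 963/14, 347/7]
L3 α=1/7: [2978/49, 3568/49, 3034/49]
→ [61, 73, 62]

at x=2,y=2 over L1,L2,L3:
after L1 α=2/7: [158/7, 34/7, 330/7]
after L2 α=5/6: [4463/42, 1522/21, 2035/14]
after L3 α=1/2: [8159/84, 1559/21, 4653/28]
→ [97, 74, 166]

query (1,3) [L1,L2,L3,L4,L5,L6] — begin 0,0,0
+L1 (α=1) → [137, 250, 91]
+L2 (α=1/3) → [142, 592/3, 374/3]
+L3 (α=6/7) → [1408/7, 4804/21, 3992/21]
+L4 (α=5/6) → [2931/14, 9752/63, 12077/126]
+L5 (α=1/3) → [2959/21, 20953/189, 27386/189]
+L6 (α=3/4) → [2299/21, 164971/756, 100529/756]
= [109, 218, 133]

at x=0,y=0 over L1,L2,L3,L4,L5,L6:
+L1 (α=1/8) → [207/8, 11, 221/8]
+L2 (α=1/2) → [1695/16, 223/2, 1685/16]
+L3 (α=1/3) → [3511/24, 154, 3397/24]
+L4 (α=1/2) → [5935/48, 203/2, 6493/48]
+L5 (α=2/3) → [24847/144, 389/2, 8413/144]
+L6 (α=1/2) → [54511/288, 397/4, 37069/288]
rounded: [189, 99, 129]

query (1,0) [L1,L2,L3,L4,L5,L6] — begin 0,0,0
+L1 (α=1/5) → [1, 207/5, 208/5]
+L2 (α=3/5) → [302/5, 3789/25, 3461/25]
+L3 (α=1/2) → [817/10, 4407/25, 8011/50]
+L4 (α=3/4) → [1327/40, 9891/50, 23311/200]
+L5 (α=4/5) → [25487/200, 9891/250, 193711/1000]
+L6 (α=4/5) → [109487/1000, 139891/1250, 545711/5000]
→ [109, 112, 109]

query (0,0) [L1,L2,L3,L4,L5,L7] — begin 0,0,0
L1 α=1/8: [207/8, 11, 221/8]
L2 α=1/2: [1695/16, 223/2, 1685/16]
L3 α=1/3: [3511/24, 154, 3397/24]
L4 α=1/2: [5935/48, 203/2, 6493/48]
L5 α=2/3: [24847/144, 389/2, 8413/144]
L7 α=4/7: [36559/336, 1415/14, 7099/48]
rounded: [109, 101, 148]

at x=2,y=2 over L1,L2,L3,L4,L5,L7:
+L1 (α=2/7) → [158/7, 34/7, 330/7]
+L2 (α=5/6) → [4463/42, 1522/21, 2035/14]
+L3 (α=1/2) → [8159/84, 1559/21, 4653/28]
+L4 (α=0) → [8159/84, 1559/21, 4653/28]
+L5 (α=1/6) → [55831/504, 6260/63, 23489/168]
+L7 (α=6/7) → [207031/3528, 6638/441, 271457/1176]
= [59, 15, 231]

query (1,0) [L1,L2,L3,L4,L5,L7] — begin 0,0,0
after L1 α=1/5: [1, 207/5, 208/5]
after L2 α=3/5: [302/5, 3789/25, 3461/25]
after L3 α=1/2: [817/10, 4407/25, 8011/50]
after L4 α=3/4: [1327/40, 9891/50, 23311/200]
after L5 α=4/5: [25487/200, 9891/250, 193711/1000]
after L7 α=1/2: [75487/400, 29891/500, 370711/2000]
= [189, 60, 185]
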